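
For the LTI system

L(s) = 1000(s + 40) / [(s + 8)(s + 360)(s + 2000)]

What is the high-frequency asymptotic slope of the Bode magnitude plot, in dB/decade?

Each pole contributes −20 dB/decade at high frequency; each zero contributes +20 dB/decade.
Net: 1 zero(s) − 3 pole(s) → -40 dB/decade.

-40 dB/decade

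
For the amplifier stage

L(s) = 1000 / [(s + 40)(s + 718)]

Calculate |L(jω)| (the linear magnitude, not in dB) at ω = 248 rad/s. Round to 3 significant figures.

0.00524

At s = jω = j248:
pole (s+40): 40 + j248 → |·| = √(40²+248²) = √63104 ≈ 251.21, ∠ = arctan(248/40) ≈ 80.84°
pole (s+718): 718 + j248 → |·| = √(718²+248²) = √577028 ≈ 759.62, ∠ = arctan(248/718) ≈ 19.06°
|L| = 1000 / 1.9082e+05 ≈ 0.0052405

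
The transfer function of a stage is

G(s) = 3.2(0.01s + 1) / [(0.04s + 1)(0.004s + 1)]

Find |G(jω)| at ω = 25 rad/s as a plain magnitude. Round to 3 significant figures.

2.32

At ω = 25 rad/s:
zero (1 + j25·0.01) = 1 + j0.25 → |·| ≈ 1.0308, ∠ ≈ 14.04°
pole (1 + j25·0.04) = 1 + j1 → |·| ≈ 1.4142, ∠ ≈ 45.00°
pole (1 + j25·0.004) = 1 + j0.1 → |·| ≈ 1.005, ∠ ≈ 5.71°
|G| = 3.2 · 1.0308 / (1.4142 · 1.005) ≈ 2.3209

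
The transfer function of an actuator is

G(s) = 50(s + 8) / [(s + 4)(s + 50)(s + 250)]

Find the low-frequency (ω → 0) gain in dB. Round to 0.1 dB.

G(0) = 50·8 / (4·50·250) = 0.008
20 log₁₀(0.008) ≈ -41.94 dB

-41.9 dB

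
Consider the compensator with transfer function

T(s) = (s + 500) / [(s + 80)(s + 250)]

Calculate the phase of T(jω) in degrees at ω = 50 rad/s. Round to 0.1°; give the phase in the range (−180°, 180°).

At s = jω = j50:
zero (s+500): 500 + j50 → |·| = √(500²+50²) = √252500 ≈ 502.49, ∠ = arctan(50/500) ≈ 5.71°
pole (s+80): 80 + j50 → |·| = √(80²+50²) = √8900 ≈ 94.34, ∠ = arctan(50/80) ≈ 32.01°
pole (s+250): 250 + j50 → |·| = √(250²+50²) = √65000 ≈ 254.95, ∠ = arctan(50/250) ≈ 11.31°
∠T = 5.71° − 43.32° = -37.61°

-37.6°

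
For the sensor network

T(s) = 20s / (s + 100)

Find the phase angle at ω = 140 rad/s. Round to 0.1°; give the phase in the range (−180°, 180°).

At s = jω = j140:
zero at origin: s = j140 → |·| = 140, ∠ = 90.00°
pole (s+100): 100 + j140 → |·| = √(100²+140²) = √29600 ≈ 172.05, ∠ = arctan(140/100) ≈ 54.46°
∠T = 90.00° − 54.46° = 35.54°

35.5°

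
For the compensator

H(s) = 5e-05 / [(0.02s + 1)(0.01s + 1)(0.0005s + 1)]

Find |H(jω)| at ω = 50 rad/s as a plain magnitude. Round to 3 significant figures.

At ω = 50 rad/s:
pole (1 + j50·0.02) = 1 + j1 → |·| ≈ 1.4142, ∠ ≈ 45.00°
pole (1 + j50·0.01) = 1 + j0.5 → |·| ≈ 1.118, ∠ ≈ 26.57°
pole (1 + j50·0.0005) = 1 + j0.025 → |·| ≈ 1.0003, ∠ ≈ 1.43°
|H| = 5e-05 · 1 / (1.4142 · 1.118 · 1.0003) ≈ 3.1615e-05

3.16e-05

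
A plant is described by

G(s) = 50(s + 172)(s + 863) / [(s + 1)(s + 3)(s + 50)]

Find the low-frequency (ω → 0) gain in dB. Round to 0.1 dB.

G(0) = 50·172·863 / (1·3·50) ≈ 49479
20 log₁₀(49479) ≈ 93.89 dB

93.9 dB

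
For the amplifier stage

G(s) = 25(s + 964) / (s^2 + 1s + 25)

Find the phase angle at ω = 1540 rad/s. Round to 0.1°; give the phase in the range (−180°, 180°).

-122.0°

At s = jω = j1540:
zero (s+964): 964 + j1540 → |·| = √(964²+1540²) = √3300896 ≈ 1816.8, ∠ = arctan(1540/964) ≈ 57.95°
quadratic: (j1540)² + 1·j1540 + 25 = -2371575 + j1540 → |·| ≈ 2.3716e+06, ∠ ≈ 179.96°
∠G = 57.95° − 179.96° = -122.01°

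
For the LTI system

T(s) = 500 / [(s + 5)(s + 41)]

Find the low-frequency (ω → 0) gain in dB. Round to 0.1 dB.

7.7 dB

T(0) = 500 / (5·41) ≈ 2.439
20 log₁₀(2.439) ≈ 7.74 dB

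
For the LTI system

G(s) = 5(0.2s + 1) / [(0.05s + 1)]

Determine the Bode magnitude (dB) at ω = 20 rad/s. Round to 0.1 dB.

At ω = 20 rad/s:
zero (1 + j20·0.2) = 1 + j4 → |·| ≈ 4.1231, ∠ ≈ 75.96°
pole (1 + j20·0.05) = 1 + j1 → |·| ≈ 1.4142, ∠ ≈ 45.00°
|G| = 5 · 4.1231 / (1.4142) ≈ 14.577
Gain = 20 log₁₀(14.577) ≈ 23.27 dB

23.3 dB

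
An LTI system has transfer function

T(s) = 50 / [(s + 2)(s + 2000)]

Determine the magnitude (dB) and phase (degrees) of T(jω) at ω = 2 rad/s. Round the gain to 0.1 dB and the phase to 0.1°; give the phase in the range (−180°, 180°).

At s = jω = j2:
pole (s+2): 2 + j2 → |·| = √(2²+2²) = √8 ≈ 2.8284, ∠ = arctan(2/2) ≈ 45.00°
pole (s+2000): 2000 + j2 → |·| = √(2000²+2²) = √4000004 ≈ 2000, ∠ = arctan(2/2000) ≈ 0.06°
|T| = 50 / 5656.8 ≈ 0.0088389
Gain = 20 log₁₀(0.0088389) ≈ -41.07 dB
∠T = 0.00° − 45.06° = -45.06°

-41.1 dB, -45.1°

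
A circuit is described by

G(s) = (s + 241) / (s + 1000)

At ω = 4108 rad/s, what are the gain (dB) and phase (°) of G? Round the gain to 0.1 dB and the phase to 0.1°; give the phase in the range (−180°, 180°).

-0.2 dB, 10.3°

At s = jω = j4108:
zero (s+241): 241 + j4108 → |·| = √(241²+4108²) = √16933745 ≈ 4115.1, ∠ = arctan(4108/241) ≈ 86.64°
pole (s+1000): 1000 + j4108 → |·| = √(1000²+4108²) = √17875664 ≈ 4228, ∠ = arctan(4108/1000) ≈ 76.32°
|G| = 1 · 4115.1 / 4228 ≈ 0.9733
Gain = 20 log₁₀(0.9733) ≈ -0.24 dB
∠G = 86.64° − 76.32° = 10.32°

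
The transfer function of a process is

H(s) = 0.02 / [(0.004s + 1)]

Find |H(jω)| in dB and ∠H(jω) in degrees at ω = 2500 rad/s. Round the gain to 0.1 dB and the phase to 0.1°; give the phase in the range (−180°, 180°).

-54.0 dB, -84.3°

At ω = 2500 rad/s:
pole (1 + j2500·0.004) = 1 + j10 → |·| ≈ 10.05, ∠ ≈ 84.29°
|H| = 0.02 · 1 / (10.05) ≈ 0.00199
Gain = 20 log₁₀(0.00199) ≈ -54.02 dB
∠H = (0°) − (84.29°) = -84.29°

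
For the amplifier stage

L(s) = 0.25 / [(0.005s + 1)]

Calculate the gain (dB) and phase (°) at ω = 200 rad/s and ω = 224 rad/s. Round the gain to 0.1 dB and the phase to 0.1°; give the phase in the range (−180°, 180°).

ω = 200: -15.1 dB, -45.0°; ω = 224: -15.6 dB, -48.2°

At ω = 200 rad/s:
pole (1 + j200·0.005) = 1 + j1 → |·| ≈ 1.4142, ∠ ≈ 45.00°
|L| = 0.25 · 1 / (1.4142) ≈ 0.17678
Gain = 20 log₁₀(0.17678) ≈ -15.05 dB
∠L = (0°) − (45.00°) = -45.00°

At ω = 224 rad/s:
pole (1 + j224·0.005) = 1 + j1.12 → |·| ≈ 1.5015, ∠ ≈ 48.24°
|L| = 0.25 · 1 / (1.5015) ≈ 0.1665
Gain = 20 log₁₀(0.1665) ≈ -15.57 dB
∠L = (0°) − (48.24°) = -48.24°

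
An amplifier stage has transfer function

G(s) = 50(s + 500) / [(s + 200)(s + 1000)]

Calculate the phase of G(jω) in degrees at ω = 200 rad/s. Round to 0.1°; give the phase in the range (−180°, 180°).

-34.5°

At s = jω = j200:
zero (s+500): 500 + j200 → |·| = √(500²+200²) = √290000 ≈ 538.52, ∠ = arctan(200/500) ≈ 21.80°
pole (s+200): 200 + j200 → |·| = √(200²+200²) = √80000 ≈ 282.84, ∠ = arctan(200/200) ≈ 45.00°
pole (s+1000): 1000 + j200 → |·| = √(1000²+200²) = √1040000 ≈ 1019.8, ∠ = arctan(200/1000) ≈ 11.31°
∠G = 21.80° − 56.31° = -34.51°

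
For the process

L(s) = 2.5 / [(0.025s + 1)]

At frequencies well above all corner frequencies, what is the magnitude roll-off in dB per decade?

Each pole contributes −20 dB/decade at high frequency; each zero contributes +20 dB/decade.
Net: 0 zero(s) − 1 pole(s) → -20 dB/decade.

-20 dB/decade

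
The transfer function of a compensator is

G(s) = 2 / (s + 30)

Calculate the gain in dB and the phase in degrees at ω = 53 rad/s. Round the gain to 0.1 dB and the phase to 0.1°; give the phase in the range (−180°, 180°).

-29.7 dB, -60.5°

Substitute s = j53:
Numerator: 2 = 2 + j0
Denominator: (j53) + 30 = 30 + j53
|N| = √(2² + 0²) ≈ 2, ∠N ≈ 0.00°
|D| = √(30² + 53²) ≈ 60.902, ∠D ≈ 60.49°
|G| = 2 / 60.902 ≈ 0.03284
Gain = 20 log₁₀(0.03284) ≈ -29.67 dB
∠G = 0.00° − 60.49° = -60.49°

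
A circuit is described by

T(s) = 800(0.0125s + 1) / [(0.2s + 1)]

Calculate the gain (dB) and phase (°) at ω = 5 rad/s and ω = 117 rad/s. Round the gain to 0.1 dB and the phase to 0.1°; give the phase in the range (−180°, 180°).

At ω = 5 rad/s:
zero (1 + j5·0.0125) = 1 + j0.0625 → |·| ≈ 1.002, ∠ ≈ 3.58°
pole (1 + j5·0.2) = 1 + j1 → |·| ≈ 1.4142, ∠ ≈ 45.00°
|T| = 800 · 1.002 / (1.4142) ≈ 566.82
Gain = 20 log₁₀(566.82) ≈ 55.07 dB
∠T = (3.58°) − (45.00°) = -41.42°

At ω = 117 rad/s:
zero (1 + j117·0.0125) = 1 + j1.4625 → |·| ≈ 1.7717, ∠ ≈ 55.64°
pole (1 + j117·0.2) = 1 + j23.4 → |·| ≈ 23.421, ∠ ≈ 87.55°
|T| = 800 · 1.7717 / (23.421) ≈ 60.517
Gain = 20 log₁₀(60.517) ≈ 35.64 dB
∠T = (55.64°) − (87.55°) = -31.91°

ω = 5: 55.1 dB, -41.4°; ω = 117: 35.6 dB, -31.9°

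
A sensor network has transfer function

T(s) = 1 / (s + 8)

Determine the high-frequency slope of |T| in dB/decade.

-20 dB/decade

Each pole contributes −20 dB/decade at high frequency; each zero contributes +20 dB/decade.
Net: 0 zero(s) − 1 pole(s) → -20 dB/decade.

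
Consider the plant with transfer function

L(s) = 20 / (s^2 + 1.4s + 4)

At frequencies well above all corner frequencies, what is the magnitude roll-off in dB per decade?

-40 dB/decade

Each pole contributes −20 dB/decade at high frequency; each zero contributes +20 dB/decade.
Net: 0 zero(s) − 2 pole(s) → -40 dB/decade.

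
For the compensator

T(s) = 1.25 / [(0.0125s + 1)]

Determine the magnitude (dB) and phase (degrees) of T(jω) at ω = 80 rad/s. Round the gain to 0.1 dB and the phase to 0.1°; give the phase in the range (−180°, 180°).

At ω = 80 rad/s:
pole (1 + j80·0.0125) = 1 + j1 → |·| ≈ 1.4142, ∠ ≈ 45.00°
|T| = 1.25 · 1 / (1.4142) ≈ 0.88389
Gain = 20 log₁₀(0.88389) ≈ -1.07 dB
∠T = (0°) − (45.00°) = -45.00°

-1.1 dB, -45.0°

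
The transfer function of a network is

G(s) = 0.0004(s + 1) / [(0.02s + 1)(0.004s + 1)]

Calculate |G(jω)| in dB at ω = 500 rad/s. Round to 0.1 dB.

-41.0 dB

At ω = 500 rad/s:
zero (1 + j500·1) = 1 + j500 → |·| ≈ 500, ∠ ≈ 89.89°
pole (1 + j500·0.02) = 1 + j10 → |·| ≈ 10.05, ∠ ≈ 84.29°
pole (1 + j500·0.004) = 1 + j2 → |·| ≈ 2.2361, ∠ ≈ 63.43°
|G| = 0.0004 · 500 / (10.05 · 2.2361) ≈ 0.0088996
Gain = 20 log₁₀(0.0088996) ≈ -41.01 dB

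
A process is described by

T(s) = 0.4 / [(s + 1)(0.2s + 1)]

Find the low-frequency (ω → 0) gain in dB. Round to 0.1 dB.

T(0) = 0.4 · 1 / 1 = 0.4
20 log₁₀(0.4) ≈ -7.96 dB

-8.0 dB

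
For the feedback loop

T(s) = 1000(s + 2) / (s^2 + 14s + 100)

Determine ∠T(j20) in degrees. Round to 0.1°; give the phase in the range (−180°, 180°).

At s = jω = j20:
zero (s+2): 2 + j20 → |·| = √(2²+20²) = √404 ≈ 20.1, ∠ = arctan(20/2) ≈ 84.29°
quadratic: (j20)² + 14·j20 + 100 = -300 + j280 → |·| ≈ 410.37, ∠ ≈ 136.97°
∠T = 84.29° − 136.97° = -52.68°

-52.7°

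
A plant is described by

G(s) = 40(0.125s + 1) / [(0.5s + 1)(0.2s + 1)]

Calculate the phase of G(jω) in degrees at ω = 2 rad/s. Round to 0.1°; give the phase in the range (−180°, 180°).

-52.8°

At ω = 2 rad/s:
zero (1 + j2·0.125) = 1 + j0.25 → |·| ≈ 1.0308, ∠ ≈ 14.04°
pole (1 + j2·0.5) = 1 + j1 → |·| ≈ 1.4142, ∠ ≈ 45.00°
pole (1 + j2·0.2) = 1 + j0.4 → |·| ≈ 1.077, ∠ ≈ 21.80°
∠G = (14.04°) − (45.00° + 21.80°) = -52.76°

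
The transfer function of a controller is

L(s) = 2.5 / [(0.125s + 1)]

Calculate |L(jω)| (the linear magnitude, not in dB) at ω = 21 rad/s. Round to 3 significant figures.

0.890

At ω = 21 rad/s:
pole (1 + j21·0.125) = 1 + j2.625 → |·| ≈ 2.809, ∠ ≈ 69.15°
|L| = 2.5 · 1 / (2.809) ≈ 0.89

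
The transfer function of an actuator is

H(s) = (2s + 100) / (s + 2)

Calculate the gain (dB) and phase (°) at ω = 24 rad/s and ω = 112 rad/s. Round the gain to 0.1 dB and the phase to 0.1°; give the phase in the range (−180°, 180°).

ω = 24: 13.3 dB, -59.6°; ω = 112: 6.8 dB, -23.0°

Substitute s = j24:
Numerator: 2(j24) + 100 = 100 + j48
Denominator: (j24) + 2 = 2 + j24
|N| = √(100² + 48²) ≈ 110.92, ∠N ≈ 25.64°
|D| = √(2² + 24²) ≈ 24.083, ∠D ≈ 85.24°
|H| = 110.92 / 24.083 ≈ 4.6057
Gain = 20 log₁₀(4.6057) ≈ 13.27 dB
∠H = 25.64° − 85.24° = -59.60°

Substitute s = j112:
Numerator: 2(j112) + 100 = 100 + j224
Denominator: (j112) + 2 = 2 + j112
|N| = √(100² + 224²) ≈ 245.31, ∠N ≈ 65.94°
|D| = √(2² + 112²) ≈ 112.02, ∠D ≈ 88.98°
|H| = 245.31 / 112.02 ≈ 2.1899
Gain = 20 log₁₀(2.1899) ≈ 6.81 dB
∠H = 65.94° − 88.98° = -23.04°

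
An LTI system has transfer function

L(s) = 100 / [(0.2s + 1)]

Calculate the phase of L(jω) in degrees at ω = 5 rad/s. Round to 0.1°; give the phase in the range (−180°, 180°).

-45.0°

At ω = 5 rad/s:
pole (1 + j5·0.2) = 1 + j1 → |·| ≈ 1.4142, ∠ ≈ 45.00°
∠L = (0°) − (45.00°) = -45.00°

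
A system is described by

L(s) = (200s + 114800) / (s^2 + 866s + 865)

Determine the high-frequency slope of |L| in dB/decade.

Each pole contributes −20 dB/decade at high frequency; each zero contributes +20 dB/decade.
Net: 1 zero(s) − 2 pole(s) → -20 dB/decade.

-20 dB/decade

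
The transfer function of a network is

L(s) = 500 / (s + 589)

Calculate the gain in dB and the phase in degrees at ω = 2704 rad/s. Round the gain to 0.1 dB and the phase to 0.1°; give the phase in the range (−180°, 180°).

At s = jω = j2704:
pole (s+589): 589 + j2704 → |·| = √(589²+2704²) = √7658537 ≈ 2767.4, ∠ = arctan(2704/589) ≈ 77.71°
|L| = 500 / 2767.4 ≈ 0.18068
Gain = 20 log₁₀(0.18068) ≈ -14.86 dB
∠L = 0.00° − 77.71° = -77.71°

-14.9 dB, -77.7°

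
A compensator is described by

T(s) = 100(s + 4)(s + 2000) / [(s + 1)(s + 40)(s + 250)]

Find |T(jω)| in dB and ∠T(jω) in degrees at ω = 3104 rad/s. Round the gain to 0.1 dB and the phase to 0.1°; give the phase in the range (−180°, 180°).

At s = jω = j3104:
zero (s+4): 4 + j3104 → |·| = √(4²+3104²) = √9634832 ≈ 3104, ∠ = arctan(3104/4) ≈ 89.93°
zero (s+2000): 2000 + j3104 → |·| = √(2000²+3104²) = √13634816 ≈ 3692.5, ∠ = arctan(3104/2000) ≈ 57.21°
pole (s+1): 1 + j3104 → |·| = √(1²+3104²) = √9634817 ≈ 3104, ∠ = arctan(3104/1) ≈ 89.98°
pole (s+40): 40 + j3104 → |·| = √(40²+3104²) = √9636416 ≈ 3104.3, ∠ = arctan(3104/40) ≈ 89.26°
pole (s+250): 250 + j3104 → |·| = √(250²+3104²) = √9697316 ≈ 3114.1, ∠ = arctan(3104/250) ≈ 85.40°
|T| = 100 · 1.1462e+07 / 3.0007e+10 ≈ 0.038198
Gain = 20 log₁₀(0.038198) ≈ -28.36 dB
∠T = 147.14° − 264.64° = -117.50°

-28.4 dB, -117.5°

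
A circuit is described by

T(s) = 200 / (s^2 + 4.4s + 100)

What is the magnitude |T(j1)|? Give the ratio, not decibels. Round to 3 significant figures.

At s = jω = j1:
quadratic: (j1)² + 4.4·j1 + 100 = 99 + j4.4 → |·| ≈ 99.098, ∠ ≈ 2.54°
|T| = 200 / 99.098 ≈ 2.0182

2.02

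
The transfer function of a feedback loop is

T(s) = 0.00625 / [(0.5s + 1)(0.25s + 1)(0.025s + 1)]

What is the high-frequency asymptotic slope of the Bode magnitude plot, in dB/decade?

-60 dB/decade

Each pole contributes −20 dB/decade at high frequency; each zero contributes +20 dB/decade.
Net: 0 zero(s) − 3 pole(s) → -60 dB/decade.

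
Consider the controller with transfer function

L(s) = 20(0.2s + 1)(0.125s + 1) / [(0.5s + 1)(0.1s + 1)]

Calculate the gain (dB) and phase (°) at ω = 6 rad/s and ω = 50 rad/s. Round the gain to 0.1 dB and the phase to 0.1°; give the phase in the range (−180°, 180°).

ω = 6: 20.5 dB, -15.5°; ω = 50: 20.0 dB, -1.2°

At ω = 6 rad/s:
zero (1 + j6·0.2) = 1 + j1.2 → |·| ≈ 1.562, ∠ ≈ 50.19°
zero (1 + j6·0.125) = 1 + j0.75 → |·| ≈ 1.25, ∠ ≈ 36.87°
pole (1 + j6·0.5) = 1 + j3 → |·| ≈ 3.1623, ∠ ≈ 71.57°
pole (1 + j6·0.1) = 1 + j0.6 → |·| ≈ 1.1662, ∠ ≈ 30.96°
|L| = 20 · 1.562 · 1.25 / (3.1623 · 1.1662) ≈ 10.589
Gain = 20 log₁₀(10.589) ≈ 20.50 dB
∠L = (50.19° + 36.87°) − (71.57° + 30.96°) = -15.47°

At ω = 50 rad/s:
zero (1 + j50·0.2) = 1 + j10 → |·| ≈ 10.05, ∠ ≈ 84.29°
zero (1 + j50·0.125) = 1 + j6.25 → |·| ≈ 6.3295, ∠ ≈ 80.91°
pole (1 + j50·0.5) = 1 + j25 → |·| ≈ 25.02, ∠ ≈ 87.71°
pole (1 + j50·0.1) = 1 + j5 → |·| ≈ 5.099, ∠ ≈ 78.69°
|L| = 20 · 10.05 · 6.3295 / (25.02 · 5.099) ≈ 9.9722
Gain = 20 log₁₀(9.9722) ≈ 19.98 dB
∠L = (84.29° + 80.91°) − (87.71° + 78.69°) = -1.20°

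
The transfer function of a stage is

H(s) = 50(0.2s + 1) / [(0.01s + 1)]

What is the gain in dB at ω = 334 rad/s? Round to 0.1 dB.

At ω = 334 rad/s:
zero (1 + j334·0.2) = 1 + j66.8 → |·| ≈ 66.807, ∠ ≈ 89.14°
pole (1 + j334·0.01) = 1 + j3.34 → |·| ≈ 3.4865, ∠ ≈ 73.33°
|H| = 50 · 66.807 / (3.4865) ≈ 958.08
Gain = 20 log₁₀(958.08) ≈ 59.63 dB

59.6 dB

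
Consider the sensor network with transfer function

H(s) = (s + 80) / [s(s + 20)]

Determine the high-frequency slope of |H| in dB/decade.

Each pole contributes −20 dB/decade at high frequency; each zero contributes +20 dB/decade.
Net: 1 zero(s) − 2 pole(s) → -20 dB/decade.

-20 dB/decade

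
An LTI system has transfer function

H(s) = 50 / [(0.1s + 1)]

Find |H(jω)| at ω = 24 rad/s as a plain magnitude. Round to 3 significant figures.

At ω = 24 rad/s:
pole (1 + j24·0.1) = 1 + j2.4 → |·| ≈ 2.6, ∠ ≈ 67.38°
|H| = 50 · 1 / (2.6) ≈ 19.231

19.2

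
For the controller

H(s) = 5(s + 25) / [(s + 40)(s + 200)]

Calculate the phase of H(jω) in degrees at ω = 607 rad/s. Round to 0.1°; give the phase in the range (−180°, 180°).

At s = jω = j607:
zero (s+25): 25 + j607 → |·| = √(25²+607²) = √369074 ≈ 607.51, ∠ = arctan(607/25) ≈ 87.64°
pole (s+40): 40 + j607 → |·| = √(40²+607²) = √370049 ≈ 608.32, ∠ = arctan(607/40) ≈ 86.23°
pole (s+200): 200 + j607 → |·| = √(200²+607²) = √408449 ≈ 639.1, ∠ = arctan(607/200) ≈ 71.76°
∠H = 87.64° − 157.99° = -70.35°

-70.4°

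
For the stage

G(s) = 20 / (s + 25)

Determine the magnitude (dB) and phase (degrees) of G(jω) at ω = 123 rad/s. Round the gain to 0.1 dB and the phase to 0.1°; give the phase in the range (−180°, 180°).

-16.0 dB, -78.5°

Substitute s = j123:
Numerator: 20 = 20 + j0
Denominator: (j123) + 25 = 25 + j123
|N| = √(20² + 0²) ≈ 20, ∠N ≈ 0.00°
|D| = √(25² + 123²) ≈ 125.51, ∠D ≈ 78.51°
|G| = 20 / 125.51 ≈ 0.15935
Gain = 20 log₁₀(0.15935) ≈ -15.95 dB
∠G = 0.00° − 78.51° = -78.51°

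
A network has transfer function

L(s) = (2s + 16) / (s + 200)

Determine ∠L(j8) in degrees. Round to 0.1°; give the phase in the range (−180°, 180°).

Substitute s = j8:
Numerator: 2(j8) + 16 = 16 + j16
Denominator: (j8) + 200 = 200 + j8
|N| = √(16² + 16²) ≈ 22.627, ∠N ≈ 45.00°
|D| = √(200² + 8²) ≈ 200.16, ∠D ≈ 2.29°
∠L = 45.00° − 2.29° = 42.71°

42.7°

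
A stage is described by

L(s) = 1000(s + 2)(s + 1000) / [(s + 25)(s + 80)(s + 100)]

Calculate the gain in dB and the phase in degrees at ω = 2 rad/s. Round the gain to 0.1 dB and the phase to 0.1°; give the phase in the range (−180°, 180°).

At s = jω = j2:
zero (s+2): 2 + j2 → |·| = √(2²+2²) = √8 ≈ 2.8284, ∠ = arctan(2/2) ≈ 45.00°
zero (s+1000): 1000 + j2 → |·| = √(1000²+2²) = √1000004 ≈ 1000, ∠ = arctan(2/1000) ≈ 0.11°
pole (s+25): 25 + j2 → |·| = √(25²+2²) = √629 ≈ 25.08, ∠ = arctan(2/25) ≈ 4.57°
pole (s+80): 80 + j2 → |·| = √(80²+2²) = √6404 ≈ 80.025, ∠ = arctan(2/80) ≈ 1.43°
pole (s+100): 100 + j2 → |·| = √(100²+2²) = √10004 ≈ 100.02, ∠ = arctan(2/100) ≈ 1.15°
|L| = 1000 · 2828.4 / 2.0074e+05 ≈ 14.09
Gain = 20 log₁₀(14.09) ≈ 22.98 dB
∠L = 45.11° − 7.15° = 37.96°

23.0 dB, 38.0°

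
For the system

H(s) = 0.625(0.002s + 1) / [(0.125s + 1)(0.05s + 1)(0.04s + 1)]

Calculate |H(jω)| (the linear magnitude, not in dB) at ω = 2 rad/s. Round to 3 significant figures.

At ω = 2 rad/s:
zero (1 + j2·0.002) = 1 + j0.004 → |·| ≈ 1, ∠ ≈ 0.23°
pole (1 + j2·0.125) = 1 + j0.25 → |·| ≈ 1.0308, ∠ ≈ 14.04°
pole (1 + j2·0.05) = 1 + j0.1 → |·| ≈ 1.005, ∠ ≈ 5.71°
pole (1 + j2·0.04) = 1 + j0.08 → |·| ≈ 1.0032, ∠ ≈ 4.57°
|H| = 0.625 · 1 / (1.0308 · 1.005 · 1.0032) ≈ 0.60138

0.601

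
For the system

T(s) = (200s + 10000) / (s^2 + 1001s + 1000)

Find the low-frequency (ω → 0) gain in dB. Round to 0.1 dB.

T(0) = 10000 / 1000 = 10
20 log₁₀(10) ≈ 20.00 dB

20.0 dB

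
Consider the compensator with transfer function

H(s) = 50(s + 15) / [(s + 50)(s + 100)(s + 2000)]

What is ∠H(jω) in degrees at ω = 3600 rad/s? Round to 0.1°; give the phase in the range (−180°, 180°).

-148.8°

At s = jω = j3600:
zero (s+15): 15 + j3600 → |·| = √(15²+3600²) = √12960225 ≈ 3600, ∠ = arctan(3600/15) ≈ 89.76°
pole (s+50): 50 + j3600 → |·| = √(50²+3600²) = √12962500 ≈ 3600.3, ∠ = arctan(3600/50) ≈ 89.20°
pole (s+100): 100 + j3600 → |·| = √(100²+3600²) = √12970000 ≈ 3601.4, ∠ = arctan(3600/100) ≈ 88.41°
pole (s+2000): 2000 + j3600 → |·| = √(2000²+3600²) = √16960000 ≈ 4118.3, ∠ = arctan(3600/2000) ≈ 60.95°
∠H = 89.76° − 238.56° = -148.80°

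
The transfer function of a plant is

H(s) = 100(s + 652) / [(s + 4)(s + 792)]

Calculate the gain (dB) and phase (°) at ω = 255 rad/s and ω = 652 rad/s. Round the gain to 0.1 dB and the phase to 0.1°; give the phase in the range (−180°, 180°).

ω = 255: -9.6 dB, -85.6°; ω = 652: -17.2 dB, -84.1°

At s = jω = j255:
zero (s+652): 652 + j255 → |·| = √(652²+255²) = √490129 ≈ 700.09, ∠ = arctan(255/652) ≈ 21.36°
pole (s+4): 4 + j255 → |·| = √(4²+255²) = √65041 ≈ 255.03, ∠ = arctan(255/4) ≈ 89.10°
pole (s+792): 792 + j255 → |·| = √(792²+255²) = √692289 ≈ 832.04, ∠ = arctan(255/792) ≈ 17.85°
|H| = 100 · 700.09 / 2.122e+05 ≈ 0.32992
Gain = 20 log₁₀(0.32992) ≈ -9.63 dB
∠H = 21.36° − 106.95° = -85.59°

At s = jω = j652:
zero (s+652): 652 + j652 → |·| = √(652²+652²) = √850208 ≈ 922.07, ∠ = arctan(652/652) ≈ 45.00°
pole (s+4): 4 + j652 → |·| = √(4²+652²) = √425120 ≈ 652.01, ∠ = arctan(652/4) ≈ 89.65°
pole (s+792): 792 + j652 → |·| = √(792²+652²) = √1052368 ≈ 1025.8, ∠ = arctan(652/792) ≈ 39.46°
|H| = 100 · 922.07 / 6.6883e+05 ≈ 0.13786
Gain = 20 log₁₀(0.13786) ≈ -17.21 dB
∠H = 45.00° − 129.11° = -84.11°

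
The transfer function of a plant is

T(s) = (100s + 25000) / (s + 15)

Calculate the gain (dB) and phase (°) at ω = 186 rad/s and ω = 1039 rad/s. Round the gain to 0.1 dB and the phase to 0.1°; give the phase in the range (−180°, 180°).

Substitute s = j186:
Numerator: 100(j186) + 25000 = 25000 + j18600
Denominator: (j186) + 15 = 15 + j186
|N| = √(25000² + 18600²) ≈ 31160, ∠N ≈ 36.65°
|D| = √(15² + 186²) ≈ 186.6, ∠D ≈ 85.39°
|T| = 31160 / 186.6 ≈ 166.99
Gain = 20 log₁₀(166.99) ≈ 44.45 dB
∠T = 36.65° − 85.39° = -48.74°

Substitute s = j1039:
Numerator: 100(j1039) + 25000 = 25000 + j103900
Denominator: (j1039) + 15 = 15 + j1039
|N| = √(25000² + 103900²) ≈ 1.0687e+05, ∠N ≈ 76.47°
|D| = √(15² + 1039²) ≈ 1039.1, ∠D ≈ 89.17°
|T| = 1.0687e+05 / 1039.1 ≈ 102.85
Gain = 20 log₁₀(102.85) ≈ 40.24 dB
∠T = 76.47° − 89.17° = -12.70°

ω = 186: 44.5 dB, -48.7°; ω = 1039: 40.2 dB, -12.7°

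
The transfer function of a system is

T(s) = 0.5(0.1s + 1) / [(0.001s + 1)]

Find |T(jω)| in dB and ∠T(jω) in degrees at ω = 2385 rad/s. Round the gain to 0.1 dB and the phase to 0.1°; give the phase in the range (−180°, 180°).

At ω = 2385 rad/s:
zero (1 + j2385·0.1) = 1 + j238.5 → |·| ≈ 238.5, ∠ ≈ 89.76°
pole (1 + j2385·0.001) = 1 + j2.385 → |·| ≈ 2.5862, ∠ ≈ 67.25°
|T| = 0.5 · 238.5 / (2.5862) ≈ 46.11
Gain = 20 log₁₀(46.11) ≈ 33.28 dB
∠T = (89.76°) − (67.25°) = 22.51°

33.3 dB, 22.5°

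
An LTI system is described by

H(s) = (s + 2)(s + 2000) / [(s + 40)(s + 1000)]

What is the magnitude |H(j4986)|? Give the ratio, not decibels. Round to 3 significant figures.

At s = jω = j4986:
zero (s+2): 2 + j4986 → |·| = √(2²+4986²) = √24860200 ≈ 4986, ∠ = arctan(4986/2) ≈ 89.98°
zero (s+2000): 2000 + j4986 → |·| = √(2000²+4986²) = √28860196 ≈ 5372.2, ∠ = arctan(4986/2000) ≈ 68.14°
pole (s+40): 40 + j4986 → |·| = √(40²+4986²) = √24861796 ≈ 4986.2, ∠ = arctan(4986/40) ≈ 89.54°
pole (s+1000): 1000 + j4986 → |·| = √(1000²+4986²) = √25860196 ≈ 5085.3, ∠ = arctan(4986/1000) ≈ 78.66°
|H| = 1 · 2.6786e+07 / 2.5356e+07 ≈ 1.0564

1.06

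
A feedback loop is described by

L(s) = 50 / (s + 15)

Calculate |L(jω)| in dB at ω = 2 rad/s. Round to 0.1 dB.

10.4 dB

Substitute s = j2:
Numerator: 50 = 50 + j0
Denominator: (j2) + 15 = 15 + j2
|N| = √(50² + 0²) ≈ 50, ∠N ≈ 0.00°
|D| = √(15² + 2²) ≈ 15.133, ∠D ≈ 7.59°
|L| = 50 / 15.133 ≈ 3.304
Gain = 20 log₁₀(3.304) ≈ 10.38 dB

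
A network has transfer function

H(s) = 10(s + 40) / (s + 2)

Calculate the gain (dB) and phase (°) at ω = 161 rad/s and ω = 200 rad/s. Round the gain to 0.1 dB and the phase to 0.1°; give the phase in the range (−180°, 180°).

At s = jω = j161:
zero (s+40): 40 + j161 → |·| = √(40²+161²) = √27521 ≈ 165.89, ∠ = arctan(161/40) ≈ 76.05°
pole (s+2): 2 + j161 → |·| = √(2²+161²) = √25925 ≈ 161.01, ∠ = arctan(161/2) ≈ 89.29°
|H| = 10 · 165.89 / 161.01 ≈ 10.303
Gain = 20 log₁₀(10.303) ≈ 20.26 dB
∠H = 76.05° − 89.29° = -13.24°

At s = jω = j200:
zero (s+40): 40 + j200 → |·| = √(40²+200²) = √41600 ≈ 203.96, ∠ = arctan(200/40) ≈ 78.69°
pole (s+2): 2 + j200 → |·| = √(2²+200²) = √40004 ≈ 200.01, ∠ = arctan(200/2) ≈ 89.43°
|H| = 10 · 203.96 / 200.01 ≈ 10.197
Gain = 20 log₁₀(10.197) ≈ 20.17 dB
∠H = 78.69° − 89.43° = -10.74°

ω = 161: 20.3 dB, -13.2°; ω = 200: 20.2 dB, -10.7°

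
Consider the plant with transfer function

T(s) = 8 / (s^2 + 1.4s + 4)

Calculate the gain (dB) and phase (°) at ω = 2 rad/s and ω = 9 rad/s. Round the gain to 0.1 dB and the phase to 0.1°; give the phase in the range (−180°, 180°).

At s = jω = j2:
quadratic: (j2)² + 1.4·j2 + 4 = 0 + j2.8 → |·| ≈ 2.8, ∠ ≈ 90.00°
|T| = 8 / 2.8 ≈ 2.8571
Gain = 20 log₁₀(2.8571) ≈ 9.12 dB
∠T = 0.00° − 90.00° = -90.00°

At s = jω = j9:
quadratic: (j9)² + 1.4·j9 + 4 = -77 + j12.6 → |·| ≈ 78.024, ∠ ≈ 170.71°
|T| = 8 / 78.024 ≈ 0.10253
Gain = 20 log₁₀(0.10253) ≈ -19.78 dB
∠T = 0.00° − 170.71° = -170.71°

ω = 2: 9.1 dB, -90.0°; ω = 9: -19.8 dB, -170.7°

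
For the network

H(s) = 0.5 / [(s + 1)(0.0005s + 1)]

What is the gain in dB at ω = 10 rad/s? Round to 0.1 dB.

-26.1 dB

At ω = 10 rad/s:
pole (1 + j10·1) = 1 + j10 → |·| ≈ 10.05, ∠ ≈ 84.29°
pole (1 + j10·0.0005) = 1 + j0.005 → |·| ≈ 1, ∠ ≈ 0.29°
|H| = 0.5 · 1 / (10.05 · 1) ≈ 0.049751
Gain = 20 log₁₀(0.049751) ≈ -26.06 dB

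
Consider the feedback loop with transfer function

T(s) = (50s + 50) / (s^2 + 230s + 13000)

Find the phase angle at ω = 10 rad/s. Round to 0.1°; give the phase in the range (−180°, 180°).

Substitute s = j10:
Numerator: 50(j10) + 50 = 50 + j500
Denominator: (j10)^2 + 230(j10) + 13000 = 12900 + j2300
|N| = √(50² + 500²) ≈ 502.49, ∠N ≈ 84.29°
|D| = √(12900² + 2300²) ≈ 13103, ∠D ≈ 10.11°
∠T = 84.29° − 10.11° = 74.18°

74.2°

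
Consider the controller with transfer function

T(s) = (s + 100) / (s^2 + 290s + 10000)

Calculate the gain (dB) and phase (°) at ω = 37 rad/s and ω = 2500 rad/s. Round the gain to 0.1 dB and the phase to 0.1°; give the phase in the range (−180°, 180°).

ω = 37: -42.2 dB, -30.9°; ω = 2500: -68.0 dB, -85.7°

Substitute s = j37:
Numerator: (j37) + 100 = 100 + j37
Denominator: (j37)^2 + 290(j37) + 10000 = 8631 + j10730
|N| = √(100² + 37²) ≈ 106.63, ∠N ≈ 20.30°
|D| = √(8631² + 10730²) ≈ 13771, ∠D ≈ 51.19°
|T| = 106.63 / 13771 ≈ 0.0077431
Gain = 20 log₁₀(0.0077431) ≈ -42.22 dB
∠T = 20.30° − 51.19° = -30.89°

Substitute s = j2500:
Numerator: (j2500) + 100 = 100 + j2500
Denominator: (j2500)^2 + 290(j2500) + 10000 = -6240000 + j725000
|N| = √(100² + 2500²) ≈ 2502, ∠N ≈ 87.71°
|D| = √(6240000² + 725000²) ≈ 6.282e+06, ∠D ≈ 173.37°
|T| = 2502 / 6.282e+06 ≈ 0.00039828
Gain = 20 log₁₀(0.00039828) ≈ -68.00 dB
∠T = 87.71° − 173.37° = -85.66°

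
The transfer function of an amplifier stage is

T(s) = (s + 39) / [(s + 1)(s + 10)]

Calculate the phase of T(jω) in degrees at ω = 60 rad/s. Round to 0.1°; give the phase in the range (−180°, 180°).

-112.6°

At s = jω = j60:
zero (s+39): 39 + j60 → |·| = √(39²+60²) = √5121 ≈ 71.561, ∠ = arctan(60/39) ≈ 56.98°
pole (s+1): 1 + j60 → |·| = √(1²+60²) = √3601 ≈ 60.008, ∠ = arctan(60/1) ≈ 89.05°
pole (s+10): 10 + j60 → |·| = √(10²+60²) = √3700 ≈ 60.828, ∠ = arctan(60/10) ≈ 80.54°
∠T = 56.98° − 169.59° = -112.61°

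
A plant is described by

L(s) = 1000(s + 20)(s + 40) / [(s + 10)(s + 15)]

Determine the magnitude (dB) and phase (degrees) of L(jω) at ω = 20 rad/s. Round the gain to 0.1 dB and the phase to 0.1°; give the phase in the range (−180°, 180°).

67.1 dB, -45.0°

At s = jω = j20:
zero (s+20): 20 + j20 → |·| = √(20²+20²) = √800 ≈ 28.284, ∠ = arctan(20/20) ≈ 45.00°
zero (s+40): 40 + j20 → |·| = √(40²+20²) = √2000 ≈ 44.721, ∠ = arctan(20/40) ≈ 26.57°
pole (s+10): 10 + j20 → |·| = √(10²+20²) = √500 ≈ 22.361, ∠ = arctan(20/10) ≈ 63.43°
pole (s+15): 15 + j20 → |·| = √(15²+20²) = √625 ≈ 25, ∠ = arctan(20/15) ≈ 53.13°
|L| = 1000 · 1264.9 / 559.02 ≈ 2262.7
Gain = 20 log₁₀(2262.7) ≈ 67.09 dB
∠L = 71.57° − 116.56° = -44.99°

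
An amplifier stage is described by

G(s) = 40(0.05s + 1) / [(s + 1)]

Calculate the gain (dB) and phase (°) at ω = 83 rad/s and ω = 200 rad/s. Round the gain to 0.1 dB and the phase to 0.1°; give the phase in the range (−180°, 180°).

At ω = 83 rad/s:
zero (1 + j83·0.05) = 1 + j4.15 → |·| ≈ 4.2688, ∠ ≈ 76.45°
pole (1 + j83·1) = 1 + j83 → |·| ≈ 83.006, ∠ ≈ 89.31°
|G| = 40 · 4.2688 / (83.006) ≈ 2.0571
Gain = 20 log₁₀(2.0571) ≈ 6.27 dB
∠G = (76.45°) − (89.31°) = -12.86°

At ω = 200 rad/s:
zero (1 + j200·0.05) = 1 + j10 → |·| ≈ 10.05, ∠ ≈ 84.29°
pole (1 + j200·1) = 1 + j200 → |·| ≈ 200, ∠ ≈ 89.71°
|G| = 40 · 10.05 / (200) ≈ 2.01
Gain = 20 log₁₀(2.01) ≈ 6.06 dB
∠G = (84.29°) − (89.71°) = -5.42°

ω = 83: 6.3 dB, -12.9°; ω = 200: 6.1 dB, -5.4°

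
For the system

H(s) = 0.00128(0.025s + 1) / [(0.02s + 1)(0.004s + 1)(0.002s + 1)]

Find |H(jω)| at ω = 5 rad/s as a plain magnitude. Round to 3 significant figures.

At ω = 5 rad/s:
zero (1 + j5·0.025) = 1 + j0.125 → |·| ≈ 1.0078, ∠ ≈ 7.13°
pole (1 + j5·0.02) = 1 + j0.1 → |·| ≈ 1.005, ∠ ≈ 5.71°
pole (1 + j5·0.004) = 1 + j0.02 → |·| ≈ 1.0002, ∠ ≈ 1.15°
pole (1 + j5·0.002) = 1 + j0.01 → |·| ≈ 1, ∠ ≈ 0.57°
|H| = 0.00128 · 1.0078 / (1.005 · 1.0002 · 1) ≈ 0.0012833

0.00128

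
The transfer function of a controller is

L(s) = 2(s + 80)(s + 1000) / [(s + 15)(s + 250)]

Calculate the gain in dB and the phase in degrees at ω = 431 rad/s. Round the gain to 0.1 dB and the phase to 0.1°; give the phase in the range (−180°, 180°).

13.0 dB, -45.1°

At s = jω = j431:
zero (s+80): 80 + j431 → |·| = √(80²+431²) = √192161 ≈ 438.36, ∠ = arctan(431/80) ≈ 79.48°
zero (s+1000): 1000 + j431 → |·| = √(1000²+431²) = √1185761 ≈ 1088.9, ∠ = arctan(431/1000) ≈ 23.32°
pole (s+15): 15 + j431 → |·| = √(15²+431²) = √185986 ≈ 431.26, ∠ = arctan(431/15) ≈ 88.01°
pole (s+250): 250 + j431 → |·| = √(250²+431²) = √248261 ≈ 498.26, ∠ = arctan(431/250) ≈ 59.88°
|L| = 2 · 4.7733e+05 / 2.1488e+05 ≈ 4.4428
Gain = 20 log₁₀(4.4428) ≈ 12.95 dB
∠L = 102.80° − 147.89° = -45.09°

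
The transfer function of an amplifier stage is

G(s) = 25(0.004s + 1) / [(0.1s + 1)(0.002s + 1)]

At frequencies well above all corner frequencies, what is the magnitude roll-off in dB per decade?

-20 dB/decade

Each pole contributes −20 dB/decade at high frequency; each zero contributes +20 dB/decade.
Net: 1 zero(s) − 2 pole(s) → -20 dB/decade.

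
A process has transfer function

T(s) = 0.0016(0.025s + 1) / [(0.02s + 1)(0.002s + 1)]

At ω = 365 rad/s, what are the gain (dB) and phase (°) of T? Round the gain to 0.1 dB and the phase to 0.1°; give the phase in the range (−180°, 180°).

-55.9 dB, -34.6°

At ω = 365 rad/s:
zero (1 + j365·0.025) = 1 + j9.125 → |·| ≈ 9.1796, ∠ ≈ 83.75°
pole (1 + j365·0.02) = 1 + j7.3 → |·| ≈ 7.3682, ∠ ≈ 82.20°
pole (1 + j365·0.002) = 1 + j0.73 → |·| ≈ 1.2381, ∠ ≈ 36.13°
|T| = 0.0016 · 9.1796 / (7.3682 · 1.2381) ≈ 0.00161
Gain = 20 log₁₀(0.00161) ≈ -55.86 dB
∠T = (83.75°) − (82.20° + 36.13°) = -34.58°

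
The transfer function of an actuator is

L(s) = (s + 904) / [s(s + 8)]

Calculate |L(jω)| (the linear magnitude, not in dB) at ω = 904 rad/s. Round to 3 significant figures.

At s = jω = j904:
zero (s+904): 904 + j904 → |·| = √(904²+904²) = √1634432 ≈ 1278.4, ∠ = arctan(904/904) ≈ 45.00°
pole (s+8): 8 + j904 → |·| = √(8²+904²) = √817280 ≈ 904.04, ∠ = arctan(904/8) ≈ 89.49°
pole at origin: |s| = 904, ∠ = 90.00° (in denominator)
|L| = 1 · 1278.4 / 8.1725e+05 ≈ 0.0015643

0.00156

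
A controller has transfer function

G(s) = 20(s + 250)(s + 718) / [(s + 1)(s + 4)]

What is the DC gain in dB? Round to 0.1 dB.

119.1 dB

G(0) = 20·250·718 / (1·4) = 8.975e+05
20 log₁₀(8.975e+05) ≈ 119.06 dB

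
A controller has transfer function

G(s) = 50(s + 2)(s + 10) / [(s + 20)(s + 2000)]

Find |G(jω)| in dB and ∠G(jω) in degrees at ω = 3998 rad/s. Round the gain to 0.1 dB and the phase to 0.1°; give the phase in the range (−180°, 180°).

33.0 dB, 26.7°

At s = jω = j3998:
zero (s+2): 2 + j3998 → |·| = √(2²+3998²) = √15984008 ≈ 3998, ∠ = arctan(3998/2) ≈ 89.97°
zero (s+10): 10 + j3998 → |·| = √(10²+3998²) = √15984104 ≈ 3998, ∠ = arctan(3998/10) ≈ 89.86°
pole (s+20): 20 + j3998 → |·| = √(20²+3998²) = √15984404 ≈ 3998.1, ∠ = arctan(3998/20) ≈ 89.71°
pole (s+2000): 2000 + j3998 → |·| = √(2000²+3998²) = √19984004 ≈ 4470.3, ∠ = arctan(3998/2000) ≈ 63.42°
|G| = 50 · 1.5984e+07 / 1.7873e+07 ≈ 44.715
Gain = 20 log₁₀(44.715) ≈ 33.01 dB
∠G = 179.83° − 153.13° = 26.70°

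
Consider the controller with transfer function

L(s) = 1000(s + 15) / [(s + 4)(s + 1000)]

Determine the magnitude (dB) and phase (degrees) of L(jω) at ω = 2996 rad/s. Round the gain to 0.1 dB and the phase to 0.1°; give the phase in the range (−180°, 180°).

-10.0 dB, -71.8°

At s = jω = j2996:
zero (s+15): 15 + j2996 → |·| = √(15²+2996²) = √8976241 ≈ 2996, ∠ = arctan(2996/15) ≈ 89.71°
pole (s+4): 4 + j2996 → |·| = √(4²+2996²) = √8976032 ≈ 2996, ∠ = arctan(2996/4) ≈ 89.92°
pole (s+1000): 1000 + j2996 → |·| = √(1000²+2996²) = √9976016 ≈ 3158.5, ∠ = arctan(2996/1000) ≈ 71.54°
|L| = 1000 · 2996 / 9.4629e+06 ≈ 0.3166
Gain = 20 log₁₀(0.3166) ≈ -9.99 dB
∠L = 89.71° − 161.46° = -71.75°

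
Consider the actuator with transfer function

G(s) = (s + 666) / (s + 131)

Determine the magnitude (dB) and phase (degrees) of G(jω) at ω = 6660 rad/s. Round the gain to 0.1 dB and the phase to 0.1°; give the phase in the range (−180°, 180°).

0.0 dB, -4.6°

Substitute s = j6660:
Numerator: (j6660) + 666 = 666 + j6660
Denominator: (j6660) + 131 = 131 + j6660
|N| = √(666² + 6660²) ≈ 6693.2, ∠N ≈ 84.29°
|D| = √(131² + 6660²) ≈ 6661.3, ∠D ≈ 88.87°
|G| = 6693.2 / 6661.3 ≈ 1.0048
Gain = 20 log₁₀(1.0048) ≈ 0.04 dB
∠G = 84.29° − 88.87° = -4.58°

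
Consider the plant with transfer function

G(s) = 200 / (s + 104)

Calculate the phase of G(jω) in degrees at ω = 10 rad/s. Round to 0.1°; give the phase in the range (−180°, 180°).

Substitute s = j10:
Numerator: 200 = 200 + j0
Denominator: (j10) + 104 = 104 + j10
|N| = √(200² + 0²) ≈ 200, ∠N ≈ 0.00°
|D| = √(104² + 10²) ≈ 104.48, ∠D ≈ 5.49°
∠G = 0.00° − 5.49° = -5.49°

-5.5°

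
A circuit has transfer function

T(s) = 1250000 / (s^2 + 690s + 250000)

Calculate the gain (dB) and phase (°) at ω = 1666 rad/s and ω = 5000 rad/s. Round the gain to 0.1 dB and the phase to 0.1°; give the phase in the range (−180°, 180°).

At s = jω = j1666:
quadratic: (j1666)² + 690·j1666 + 250000 = -2525556 + j1149540 → |·| ≈ 2.7749e+06, ∠ ≈ 155.53°
|T| = 1250000 / 2.7749e+06 ≈ 0.45047
Gain = 20 log₁₀(0.45047) ≈ -6.93 dB
∠T = 0.00° − 155.53° = -155.53°

At s = jω = j5000:
quadratic: (j5000)² + 690·j5000 + 250000 = -24750000 + j3450000 → |·| ≈ 2.4989e+07, ∠ ≈ 172.06°
|T| = 1250000 / 2.4989e+07 ≈ 0.050022
Gain = 20 log₁₀(0.050022) ≈ -26.02 dB
∠T = 0.00° − 172.06° = -172.06°

ω = 1666: -6.9 dB, -155.5°; ω = 5000: -26.0 dB, -172.1°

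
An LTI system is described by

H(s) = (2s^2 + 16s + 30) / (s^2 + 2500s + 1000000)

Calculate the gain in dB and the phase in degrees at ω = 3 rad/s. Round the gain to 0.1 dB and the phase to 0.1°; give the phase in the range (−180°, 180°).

-86.1 dB, 75.5°

Substitute s = j3:
Numerator: 2(j3)^2 + 16(j3) + 30 = 12 + j48
Denominator: (j3)^2 + 2500(j3) + 1000000 = 999991 + j7500
|N| = √(12² + 48²) ≈ 49.477, ∠N ≈ 75.96°
|D| = √(999991² + 7500²) ≈ 1e+06, ∠D ≈ 0.43°
|H| = 49.477 / 1e+06 ≈ 4.9477e-05
Gain = 20 log₁₀(4.9477e-05) ≈ -86.11 dB
∠H = 75.96° − 0.43° = 75.53°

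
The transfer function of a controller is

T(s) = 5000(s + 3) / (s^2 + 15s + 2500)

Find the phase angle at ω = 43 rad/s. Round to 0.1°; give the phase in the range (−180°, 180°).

At s = jω = j43:
zero (s+3): 3 + j43 → |·| = √(3²+43²) = √1858 ≈ 43.105, ∠ = arctan(43/3) ≈ 86.01°
quadratic: (j43)² + 15·j43 + 2500 = 651 + j645 → |·| ≈ 916.42, ∠ ≈ 44.73°
∠T = 86.01° − 44.73° = 41.28°

41.3°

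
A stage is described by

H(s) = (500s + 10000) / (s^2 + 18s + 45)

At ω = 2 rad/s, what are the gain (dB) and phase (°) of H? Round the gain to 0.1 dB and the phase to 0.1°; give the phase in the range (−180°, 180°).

45.3 dB, -35.6°

Substitute s = j2:
Numerator: 500(j2) + 10000 = 10000 + j1000
Denominator: (j2)^2 + 18(j2) + 45 = 41 + j36
|N| = √(10000² + 1000²) ≈ 10050, ∠N ≈ 5.71°
|D| = √(41² + 36²) ≈ 54.562, ∠D ≈ 41.28°
|H| = 10050 / 54.562 ≈ 184.19
Gain = 20 log₁₀(184.19) ≈ 45.31 dB
∠H = 5.71° − 41.28° = -35.57°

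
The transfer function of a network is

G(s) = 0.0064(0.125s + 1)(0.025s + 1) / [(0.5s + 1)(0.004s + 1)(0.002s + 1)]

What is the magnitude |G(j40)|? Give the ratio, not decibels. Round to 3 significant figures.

0.00227

At ω = 40 rad/s:
zero (1 + j40·0.125) = 1 + j5 → |·| ≈ 5.099, ∠ ≈ 78.69°
zero (1 + j40·0.025) = 1 + j1 → |·| ≈ 1.4142, ∠ ≈ 45.00°
pole (1 + j40·0.5) = 1 + j20 → |·| ≈ 20.025, ∠ ≈ 87.14°
pole (1 + j40·0.004) = 1 + j0.16 → |·| ≈ 1.0127, ∠ ≈ 9.09°
pole (1 + j40·0.002) = 1 + j0.08 → |·| ≈ 1.0032, ∠ ≈ 4.57°
|G| = 0.0064 · 5.099 · 1.4142 / (20.025 · 1.0127 · 1.0032) ≈ 0.0022685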